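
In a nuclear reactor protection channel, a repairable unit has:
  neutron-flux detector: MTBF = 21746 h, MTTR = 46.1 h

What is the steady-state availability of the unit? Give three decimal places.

A(neutron-flux detector) = MTBF/(MTBF+MTTR) = 21746/(21746+46.1) = 0.998

0.998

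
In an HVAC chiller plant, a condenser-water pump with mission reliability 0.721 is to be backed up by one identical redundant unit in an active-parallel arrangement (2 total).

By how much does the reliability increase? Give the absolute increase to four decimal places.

R_before = 0.721
R_after = 1 − (1 − 0.721)^2 = 0.9222
ΔR = 0.9222 − 0.721 = 0.2012

0.2012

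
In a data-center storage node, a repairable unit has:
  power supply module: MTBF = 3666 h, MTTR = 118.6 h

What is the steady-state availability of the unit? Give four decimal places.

A(power supply module) = MTBF/(MTBF+MTTR) = 3666/(3666+118.6) = 0.9687

0.9687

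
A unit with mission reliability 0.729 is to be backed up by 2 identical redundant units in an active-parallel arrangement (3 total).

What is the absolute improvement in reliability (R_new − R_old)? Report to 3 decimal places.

R_before = 0.729
R_after = 1 − (1 − 0.729)^3 = 0.980
ΔR = 0.980 − 0.729 = 0.251

0.251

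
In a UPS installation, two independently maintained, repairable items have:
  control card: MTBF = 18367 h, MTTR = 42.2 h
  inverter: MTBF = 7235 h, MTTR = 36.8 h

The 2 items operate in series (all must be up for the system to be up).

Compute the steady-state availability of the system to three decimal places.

A(control card) = MTBF/(MTBF+MTTR) = 18367/(18367+42.2) = 0.997708
A(inverter) = MTBF/(MTBF+MTTR) = 7235/(7235+36.8) = 0.994939
Series availability: 0.997708 × 0.994939 = 0.993

0.993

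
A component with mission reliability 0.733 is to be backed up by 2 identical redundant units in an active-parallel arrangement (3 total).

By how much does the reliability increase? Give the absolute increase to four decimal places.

0.2480

R_before = 0.733
R_after = 1 − (1 − 0.733)^3 = 0.9810
ΔR = 0.9810 − 0.733 = 0.2480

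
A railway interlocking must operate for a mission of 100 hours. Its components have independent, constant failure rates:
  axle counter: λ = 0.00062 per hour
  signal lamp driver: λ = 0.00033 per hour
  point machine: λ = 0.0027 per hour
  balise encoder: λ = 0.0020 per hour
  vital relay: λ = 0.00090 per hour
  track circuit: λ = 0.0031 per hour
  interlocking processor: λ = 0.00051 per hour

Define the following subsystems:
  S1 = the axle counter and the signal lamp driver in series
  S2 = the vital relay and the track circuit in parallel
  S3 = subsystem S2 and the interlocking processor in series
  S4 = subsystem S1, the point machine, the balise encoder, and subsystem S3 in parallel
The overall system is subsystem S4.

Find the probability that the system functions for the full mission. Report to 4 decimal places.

0.9997

R(axle counter) = exp(−0.00062 × 100) = 0.939883
R(signal lamp driver) = exp(−0.00033 × 100) = 0.967539
R(point machine) = exp(−0.0027 × 100) = 0.763379
R(balise encoder) = exp(−0.0020 × 100) = 0.818731
R(vital relay) = exp(−0.00090 × 100) = 0.913931
R(track circuit) = exp(−0.0031 × 100) = 0.733447
R(interlocking processor) = exp(−0.00051 × 100) = 0.950279
Series (axle counter and signal lamp driver): 0.939883 × 0.967539 = 0.909373
Parallel (vital relay and track circuit): 1 − (1 − 0.913931)(1 − 0.733447) = 0.977058
Series ([0.977058] and interlocking processor): 0.977058 × 0.950279 = 0.928478
Parallel ([0.909373], point machine, balise encoder, and [0.928478]): 1 − (1 − 0.909373)(1 − 0.763379)(1 − 0.818731)(1 − 0.928478) = 0.9997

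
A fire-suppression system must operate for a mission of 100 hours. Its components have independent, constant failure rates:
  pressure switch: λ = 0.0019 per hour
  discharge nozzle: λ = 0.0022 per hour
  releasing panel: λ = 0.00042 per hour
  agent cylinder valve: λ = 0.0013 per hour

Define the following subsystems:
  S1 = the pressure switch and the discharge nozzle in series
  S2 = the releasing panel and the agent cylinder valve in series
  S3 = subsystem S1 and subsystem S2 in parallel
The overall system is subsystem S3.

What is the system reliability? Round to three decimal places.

0.947

R(pressure switch) = exp(−0.0019 × 100) = 0.82696
R(discharge nozzle) = exp(−0.0022 × 100) = 0.80252
R(releasing panel) = exp(−0.00042 × 100) = 0.95887
R(agent cylinder valve) = exp(−0.0013 × 100) = 0.87810
Series (pressure switch and discharge nozzle): 0.82696 × 0.80252 = 0.66365
Series (releasing panel and agent cylinder valve): 0.95887 × 0.87810 = 0.84198
Parallel ([0.66365] and [0.84198]): 1 − (1 − 0.66365)(1 − 0.84198) = 0.947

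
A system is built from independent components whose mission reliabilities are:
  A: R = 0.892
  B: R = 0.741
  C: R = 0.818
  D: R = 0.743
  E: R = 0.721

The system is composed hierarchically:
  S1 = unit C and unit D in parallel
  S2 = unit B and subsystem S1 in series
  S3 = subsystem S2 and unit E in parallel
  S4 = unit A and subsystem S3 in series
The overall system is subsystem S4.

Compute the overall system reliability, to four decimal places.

Parallel (C and D): 1 − (1 − 0.818000)(1 − 0.743000) = 0.953226
Series (B and [0.953226]): 0.741000 × 0.953226 = 0.706340
Parallel ([0.706340] and E): 1 − (1 − 0.706340)(1 − 0.721000) = 0.918069
Series (A and [0.918069]): 0.892000 × 0.918069 = 0.8189

0.8189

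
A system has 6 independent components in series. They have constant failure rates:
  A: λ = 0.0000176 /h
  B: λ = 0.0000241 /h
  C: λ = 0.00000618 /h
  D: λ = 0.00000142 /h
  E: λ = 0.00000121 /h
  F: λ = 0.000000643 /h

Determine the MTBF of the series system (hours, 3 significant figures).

19500

Series of exponential components: λ_sys = Σ λ_i
λ_sys = 0.0000176 + 0.0000241 + 0.00000618 + 0.00000142 + 0.00000121 + 0.000000643 = 5.1153e-05 /h
MTBF = 1 / λ_sys = 19500 h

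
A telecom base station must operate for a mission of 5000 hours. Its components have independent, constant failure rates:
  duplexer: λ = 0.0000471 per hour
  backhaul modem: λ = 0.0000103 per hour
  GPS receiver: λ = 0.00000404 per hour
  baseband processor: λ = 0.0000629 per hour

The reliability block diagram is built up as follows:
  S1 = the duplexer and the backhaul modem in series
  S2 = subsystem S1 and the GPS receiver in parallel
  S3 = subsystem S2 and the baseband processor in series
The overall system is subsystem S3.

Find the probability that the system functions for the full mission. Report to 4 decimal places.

0.7265

R(duplexer) = exp(−0.0000471 × 5000) = 0.790176
R(backhaul modem) = exp(−0.0000103 × 5000) = 0.949804
R(GPS receiver) = exp(−0.00000404 × 5000) = 0.980003
R(baseband processor) = exp(−0.0000629 × 5000) = 0.730154
Series (duplexer and backhaul modem): 0.790176 × 0.949804 = 0.750512
Parallel ([0.750512] and GPS receiver): 1 − (1 − 0.750512)(1 − 0.980003) = 0.995011
Series ([0.995011] and baseband processor): 0.995011 × 0.730154 = 0.7265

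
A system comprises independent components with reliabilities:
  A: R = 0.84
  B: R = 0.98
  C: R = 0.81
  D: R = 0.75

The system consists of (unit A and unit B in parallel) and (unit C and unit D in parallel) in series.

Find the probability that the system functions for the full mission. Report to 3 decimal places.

Parallel (A and B): 1 − (1 − 0.84000)(1 − 0.98000) = 0.99680
Parallel (C and D): 1 − (1 − 0.81000)(1 − 0.75000) = 0.95250
Series ([0.99680] and [0.95250]): 0.99680 × 0.95250 = 0.949

0.949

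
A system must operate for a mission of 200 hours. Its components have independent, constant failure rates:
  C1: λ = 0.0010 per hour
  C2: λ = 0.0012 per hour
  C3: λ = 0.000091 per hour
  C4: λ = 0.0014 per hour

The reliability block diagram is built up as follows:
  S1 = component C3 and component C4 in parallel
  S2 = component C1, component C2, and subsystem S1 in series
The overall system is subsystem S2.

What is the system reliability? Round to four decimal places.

R(C1) = exp(−0.0010 × 200) = 0.818731
R(C2) = exp(−0.0012 × 200) = 0.786628
R(C3) = exp(−0.000091 × 200) = 0.981965
R(C4) = exp(−0.0014 × 200) = 0.755784
Parallel (C3 and C4): 1 − (1 − 0.981965)(1 − 0.755784) = 0.995596
Series (C1, C2, and [0.995596]): 0.818731 × 0.786628 × 0.995596 = 0.6412

0.6412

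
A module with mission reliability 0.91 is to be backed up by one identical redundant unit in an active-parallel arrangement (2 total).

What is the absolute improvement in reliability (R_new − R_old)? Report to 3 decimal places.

R_before = 0.91
R_after = 1 − (1 − 0.91)^2 = 0.992
ΔR = 0.992 − 0.91 = 0.082

0.082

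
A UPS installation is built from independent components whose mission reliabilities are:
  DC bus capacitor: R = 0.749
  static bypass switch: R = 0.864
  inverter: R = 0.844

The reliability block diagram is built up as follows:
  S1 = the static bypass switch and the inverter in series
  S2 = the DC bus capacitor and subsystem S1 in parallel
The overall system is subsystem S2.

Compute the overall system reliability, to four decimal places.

Series (static bypass switch and inverter): 0.864000 × 0.844000 = 0.729216
Parallel (DC bus capacitor and [0.729216]): 1 − (1 − 0.749000)(1 − 0.729216) = 0.9320

0.9320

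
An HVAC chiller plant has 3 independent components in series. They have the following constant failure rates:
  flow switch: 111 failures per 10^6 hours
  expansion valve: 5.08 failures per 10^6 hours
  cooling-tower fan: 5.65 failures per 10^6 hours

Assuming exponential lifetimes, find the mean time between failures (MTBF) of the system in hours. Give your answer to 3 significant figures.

Series of exponential components: λ_sys = Σ λ_i
λ_sys = 0.000111 + 0.00000508 + 0.00000565 = 1.2173e-04 /h
MTBF = 1 / λ_sys = 8210 h

8210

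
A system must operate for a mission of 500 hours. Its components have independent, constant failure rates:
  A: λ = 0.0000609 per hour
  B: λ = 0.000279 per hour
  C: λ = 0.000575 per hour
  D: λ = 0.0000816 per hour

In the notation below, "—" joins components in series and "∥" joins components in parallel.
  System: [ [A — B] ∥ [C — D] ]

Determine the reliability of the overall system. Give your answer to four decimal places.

R(A) = exp(−0.0000609 × 500) = 0.970009
R(B) = exp(−0.000279 × 500) = 0.869793
R(C) = exp(−0.000575 × 500) = 0.750137
R(D) = exp(−0.0000816 × 500) = 0.960021
Series (A and B): 0.970009 × 0.869793 = 0.843707
Series (C and D): 0.750137 × 0.960021 = 0.720147
Parallel ([0.843707] and [0.720147]): 1 − (1 − 0.843707)(1 − 0.720147) = 0.9563

0.9563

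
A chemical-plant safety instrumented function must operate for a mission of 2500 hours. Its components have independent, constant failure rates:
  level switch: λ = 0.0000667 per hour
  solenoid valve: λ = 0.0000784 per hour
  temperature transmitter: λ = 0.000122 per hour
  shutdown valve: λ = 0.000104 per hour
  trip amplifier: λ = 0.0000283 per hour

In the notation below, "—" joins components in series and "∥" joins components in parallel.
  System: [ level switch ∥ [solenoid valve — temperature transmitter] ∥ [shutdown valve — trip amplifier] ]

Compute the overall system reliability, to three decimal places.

R(level switch) = exp(−0.0000667 × 2500) = 0.84641
R(solenoid valve) = exp(−0.0000784 × 2500) = 0.82201
R(temperature transmitter) = exp(−0.000122 × 2500) = 0.73712
R(shutdown valve) = exp(−0.000104 × 2500) = 0.77105
R(trip amplifier) = exp(−0.0000283 × 2500) = 0.93169
Series (solenoid valve and temperature transmitter): 0.82201 × 0.73712 = 0.60592
Series (shutdown valve and trip amplifier): 0.77105 × 0.93169 = 0.71838
Parallel (level switch, [0.60592], and [0.71838]): 1 − (1 − 0.84641)(1 − 0.60592)(1 − 0.71838) = 0.983

0.983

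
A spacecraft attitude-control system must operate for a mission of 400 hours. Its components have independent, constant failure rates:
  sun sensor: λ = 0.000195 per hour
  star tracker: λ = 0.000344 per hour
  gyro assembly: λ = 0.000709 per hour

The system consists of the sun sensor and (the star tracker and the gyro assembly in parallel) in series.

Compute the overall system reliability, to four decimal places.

0.8956

R(sun sensor) = exp(−0.000195 × 400) = 0.924964
R(star tracker) = exp(−0.000344 × 400) = 0.871447
R(gyro assembly) = exp(−0.000709 × 400) = 0.753068
Parallel (star tracker and gyro assembly): 1 − (1 − 0.871447)(1 − 0.753068) = 0.968256
Series (sun sensor and [0.968256]): 0.924964 × 0.968256 = 0.8956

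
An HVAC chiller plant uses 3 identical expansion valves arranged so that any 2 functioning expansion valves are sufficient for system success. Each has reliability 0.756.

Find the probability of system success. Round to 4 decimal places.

0.8504

R = Σ_{i=2}^{3} C(3,i) p^i (1−p)^{3−i} with p = 0.756
C(3,2)·0.756^2·0.244^1 = 0.418364
C(3,3)·0.756^3·0.244^0 = 0.432081
Sum = 0.8504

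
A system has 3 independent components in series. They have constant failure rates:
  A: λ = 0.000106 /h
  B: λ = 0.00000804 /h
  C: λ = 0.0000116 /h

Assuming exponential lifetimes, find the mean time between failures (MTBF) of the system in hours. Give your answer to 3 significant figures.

Series of exponential components: λ_sys = Σ λ_i
λ_sys = 0.000106 + 0.00000804 + 0.0000116 = 1.2564e-04 /h
MTBF = 1 / λ_sys = 7960 h

7960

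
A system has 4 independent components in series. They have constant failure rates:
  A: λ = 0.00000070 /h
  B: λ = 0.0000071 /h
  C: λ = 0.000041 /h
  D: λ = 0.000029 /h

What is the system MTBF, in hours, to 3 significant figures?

Series of exponential components: λ_sys = Σ λ_i
λ_sys = 0.00000070 + 0.0000071 + 0.000041 + 0.000029 = 7.7800e-05 /h
MTBF = 1 / λ_sys = 12900 h

12900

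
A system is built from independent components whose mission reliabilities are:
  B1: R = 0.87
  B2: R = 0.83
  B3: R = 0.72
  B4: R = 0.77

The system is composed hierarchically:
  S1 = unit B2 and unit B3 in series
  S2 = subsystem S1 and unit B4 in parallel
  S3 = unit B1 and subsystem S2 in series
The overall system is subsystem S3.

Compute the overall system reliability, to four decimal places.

Series (B2 and B3): 0.830000 × 0.720000 = 0.597600
Parallel ([0.597600] and B4): 1 − (1 − 0.597600)(1 − 0.770000) = 0.907448
Series (B1 and [0.907448]): 0.870000 × 0.907448 = 0.7895

0.7895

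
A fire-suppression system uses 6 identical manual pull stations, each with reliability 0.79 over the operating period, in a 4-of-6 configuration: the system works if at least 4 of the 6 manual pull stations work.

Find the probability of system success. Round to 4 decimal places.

0.8885

R = Σ_{i=4}^{6} C(6,i) p^i (1−p)^{6−i} with p = 0.79
C(6,4)·0.79^4·0.21^2 = 0.257655
C(6,5)·0.79^5·0.21^1 = 0.387709
C(6,6)·0.79^6·0.21^0 = 0.243087
Sum = 0.8885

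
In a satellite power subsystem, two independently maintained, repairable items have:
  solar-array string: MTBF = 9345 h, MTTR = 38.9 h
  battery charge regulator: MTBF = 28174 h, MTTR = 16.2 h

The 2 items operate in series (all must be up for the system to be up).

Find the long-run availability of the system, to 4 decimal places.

A(solar-array string) = MTBF/(MTBF+MTTR) = 9345/(9345+38.9) = 0.995855
A(battery charge regulator) = MTBF/(MTBF+MTTR) = 28174/(28174+16.2) = 0.999425
Series availability: 0.995855 × 0.999425 = 0.9953

0.9953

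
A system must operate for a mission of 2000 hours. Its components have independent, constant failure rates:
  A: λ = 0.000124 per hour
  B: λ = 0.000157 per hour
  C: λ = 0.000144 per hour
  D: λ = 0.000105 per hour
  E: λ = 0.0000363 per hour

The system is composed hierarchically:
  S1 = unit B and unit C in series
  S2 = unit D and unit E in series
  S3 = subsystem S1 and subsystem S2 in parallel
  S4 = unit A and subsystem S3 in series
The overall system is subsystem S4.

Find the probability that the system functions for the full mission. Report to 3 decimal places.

R(A) = exp(−0.000124 × 2000) = 0.78036
R(B) = exp(−0.000157 × 2000) = 0.73052
R(C) = exp(−0.000144 × 2000) = 0.74976
R(D) = exp(−0.000105 × 2000) = 0.81058
R(E) = exp(−0.0000363 × 2000) = 0.92997
Series (B and C): 0.73052 × 0.74976 = 0.54771
Series (D and E): 0.81058 × 0.92997 = 0.75382
Parallel ([0.54771] and [0.75382]): 1 − (1 − 0.54771)(1 − 0.75382) = 0.88866
Series (A and [0.88866]): 0.78036 × 0.88866 = 0.693

0.693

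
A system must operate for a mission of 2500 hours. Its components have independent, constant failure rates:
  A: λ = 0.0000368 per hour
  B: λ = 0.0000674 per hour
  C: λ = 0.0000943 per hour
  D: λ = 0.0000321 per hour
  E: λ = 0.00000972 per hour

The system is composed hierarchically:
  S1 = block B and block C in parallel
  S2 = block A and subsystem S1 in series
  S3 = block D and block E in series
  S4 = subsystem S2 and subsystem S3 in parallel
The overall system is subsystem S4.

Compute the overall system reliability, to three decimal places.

0.988

R(A) = exp(−0.0000368 × 2500) = 0.91211
R(B) = exp(−0.0000674 × 2500) = 0.84493
R(C) = exp(−0.0000943 × 2500) = 0.78998
R(D) = exp(−0.0000321 × 2500) = 0.92289
R(E) = exp(−0.00000972 × 2500) = 0.97599
Parallel (B and C): 1 − (1 − 0.84493)(1 − 0.78998) = 0.96743
Series (A and [0.96743]): 0.91211 × 0.96743 = 0.88240
Series (D and E): 0.92289 × 0.97599 = 0.90073
Parallel ([0.88240] and [0.90073]): 1 − (1 − 0.88240)(1 − 0.90073) = 0.988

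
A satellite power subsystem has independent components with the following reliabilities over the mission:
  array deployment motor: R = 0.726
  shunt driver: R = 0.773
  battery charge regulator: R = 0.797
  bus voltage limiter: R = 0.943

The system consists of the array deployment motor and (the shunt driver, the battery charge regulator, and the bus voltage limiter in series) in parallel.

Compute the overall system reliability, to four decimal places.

0.8852

Series (shunt driver, battery charge regulator, and bus voltage limiter): 0.773000 × 0.797000 × 0.943000 = 0.580964
Parallel (array deployment motor and [0.580964]): 1 − (1 − 0.726000)(1 − 0.580964) = 0.8852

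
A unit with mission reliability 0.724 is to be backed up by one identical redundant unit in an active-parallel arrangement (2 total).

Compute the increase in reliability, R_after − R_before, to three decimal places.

0.200

R_before = 0.724
R_after = 1 − (1 − 0.724)^2 = 0.924
ΔR = 0.924 − 0.724 = 0.200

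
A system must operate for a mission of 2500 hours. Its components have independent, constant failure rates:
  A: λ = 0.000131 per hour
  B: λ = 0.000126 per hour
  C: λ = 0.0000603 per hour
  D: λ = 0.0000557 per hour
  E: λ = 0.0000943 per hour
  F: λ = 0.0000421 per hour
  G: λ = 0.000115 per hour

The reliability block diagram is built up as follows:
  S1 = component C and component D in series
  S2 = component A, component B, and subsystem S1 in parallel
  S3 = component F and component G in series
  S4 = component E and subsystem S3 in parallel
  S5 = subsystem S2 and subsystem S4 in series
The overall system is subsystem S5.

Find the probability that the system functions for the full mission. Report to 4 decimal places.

0.9141

R(A) = exp(−0.000131 × 2500) = 0.720723
R(B) = exp(−0.000126 × 2500) = 0.729789
R(C) = exp(−0.0000603 × 2500) = 0.860063
R(D) = exp(−0.0000557 × 2500) = 0.870010
R(E) = exp(−0.0000943 × 2500) = 0.789978
R(F) = exp(−0.0000421 × 2500) = 0.900099
R(G) = exp(−0.000115 × 2500) = 0.750137
Series (C and D): 0.860063 × 0.870010 = 0.748263
Parallel (A, B, and [0.748263]): 1 − (1 − 0.720723)(1 − 0.729789)(1 − 0.748263) = 0.981003
Series (F and G): 0.900099 × 0.750137 = 0.675198
Parallel (E and [0.675198]): 1 − (1 − 0.789978)(1 − 0.675198) = 0.931784
Series ([0.981003] and [0.931784]): 0.981003 × 0.931784 = 0.9141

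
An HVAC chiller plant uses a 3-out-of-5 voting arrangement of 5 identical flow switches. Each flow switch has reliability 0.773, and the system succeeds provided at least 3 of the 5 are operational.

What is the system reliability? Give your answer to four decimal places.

R = Σ_{i=3}^{5} C(5,i) p^i (1−p)^{5−i} with p = 0.773
C(5,3)·0.773^3·0.227^2 = 0.238007
C(5,4)·0.773^4·0.227^1 = 0.405241
C(5,5)·0.773^5·0.227^0 = 0.275993
Sum = 0.9192

0.9192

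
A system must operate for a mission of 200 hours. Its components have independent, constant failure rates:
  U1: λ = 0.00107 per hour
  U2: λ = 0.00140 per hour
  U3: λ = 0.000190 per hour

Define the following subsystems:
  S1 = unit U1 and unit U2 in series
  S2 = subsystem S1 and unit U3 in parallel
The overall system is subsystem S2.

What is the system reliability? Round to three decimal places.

R(U1) = exp(−0.00107 × 200) = 0.80735
R(U2) = exp(−0.00140 × 200) = 0.75578
R(U3) = exp(−0.000190 × 200) = 0.96271
Series (U1 and U2): 0.80735 × 0.75578 = 0.61018
Parallel ([0.61018] and U3): 1 − (1 − 0.61018)(1 − 0.96271) = 0.985

0.985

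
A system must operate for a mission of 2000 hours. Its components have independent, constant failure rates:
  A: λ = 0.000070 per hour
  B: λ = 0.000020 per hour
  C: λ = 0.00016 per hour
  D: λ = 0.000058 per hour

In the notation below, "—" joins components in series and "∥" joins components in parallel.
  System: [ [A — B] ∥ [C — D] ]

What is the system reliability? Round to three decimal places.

0.942

R(A) = exp(−0.000070 × 2000) = 0.86936
R(B) = exp(−0.000020 × 2000) = 0.96079
R(C) = exp(−0.00016 × 2000) = 0.72615
R(D) = exp(−0.000058 × 2000) = 0.89048
Series (A and B): 0.86936 × 0.96079 = 0.83527
Series (C and D): 0.72615 × 0.89048 = 0.64662
Parallel ([0.83527] and [0.64662]): 1 − (1 − 0.83527)(1 − 0.64662) = 0.942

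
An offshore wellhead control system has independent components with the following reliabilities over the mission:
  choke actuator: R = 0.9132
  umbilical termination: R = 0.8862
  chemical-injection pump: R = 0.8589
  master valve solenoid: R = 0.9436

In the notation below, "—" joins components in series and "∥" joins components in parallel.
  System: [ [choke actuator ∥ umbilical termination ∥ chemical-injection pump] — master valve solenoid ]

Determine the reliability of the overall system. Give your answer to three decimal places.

Parallel (choke actuator, umbilical termination, and chemical-injection pump): 1 − (1 − 0.91320)(1 − 0.88620)(1 − 0.85890) = 0.99861
Series ([0.99861] and master valve solenoid): 0.99861 × 0.94360 = 0.942

0.942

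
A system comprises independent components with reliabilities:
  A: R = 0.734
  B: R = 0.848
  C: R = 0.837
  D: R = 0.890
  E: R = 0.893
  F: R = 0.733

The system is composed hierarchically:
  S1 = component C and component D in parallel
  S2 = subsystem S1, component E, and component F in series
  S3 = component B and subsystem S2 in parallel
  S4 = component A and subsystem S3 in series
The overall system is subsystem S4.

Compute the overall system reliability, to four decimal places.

0.6942

Parallel (C and D): 1 − (1 − 0.837000)(1 − 0.890000) = 0.982070
Series ([0.982070], E, and F): 0.982070 × 0.893000 × 0.733000 = 0.642833
Parallel (B and [0.642833]): 1 − (1 − 0.848000)(1 − 0.642833) = 0.945711
Series (A and [0.945711]): 0.734000 × 0.945711 = 0.6942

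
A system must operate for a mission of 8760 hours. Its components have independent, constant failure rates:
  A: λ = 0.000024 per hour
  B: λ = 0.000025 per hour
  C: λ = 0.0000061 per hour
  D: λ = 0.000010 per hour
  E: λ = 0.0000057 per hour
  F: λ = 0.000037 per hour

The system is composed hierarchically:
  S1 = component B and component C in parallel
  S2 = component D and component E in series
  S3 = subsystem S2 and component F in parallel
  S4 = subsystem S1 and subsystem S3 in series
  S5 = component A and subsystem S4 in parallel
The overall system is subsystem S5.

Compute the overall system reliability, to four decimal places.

R(A) = exp(−0.000024 × 8760) = 0.810390
R(B) = exp(−0.000025 × 8760) = 0.803322
R(C) = exp(−0.0000061 × 8760) = 0.947967
R(D) = exp(−0.000010 × 8760) = 0.916127
R(E) = exp(−0.0000057 × 8760) = 0.951294
R(F) = exp(−0.000037 × 8760) = 0.723163
Parallel (B and C): 1 − (1 − 0.803322)(1 − 0.947967) = 0.989766
Series (D and E): 0.916127 × 0.951294 = 0.871506
Parallel ([0.871506] and F): 1 − (1 − 0.871506)(1 − 0.723163) = 0.964428
Series ([0.989766] and [0.964428]): 0.989766 × 0.964428 = 0.954558
Parallel (A and [0.954558]): 1 − (1 − 0.810390)(1 − 0.954558) = 0.9914

0.9914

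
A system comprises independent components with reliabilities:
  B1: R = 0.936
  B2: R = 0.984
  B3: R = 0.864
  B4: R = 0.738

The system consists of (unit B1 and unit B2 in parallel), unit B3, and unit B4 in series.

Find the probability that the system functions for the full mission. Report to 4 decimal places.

Parallel (B1 and B2): 1 − (1 − 0.936000)(1 − 0.984000) = 0.998976
Series ([0.998976], B3, and B4): 0.998976 × 0.864000 × 0.738000 = 0.6370

0.6370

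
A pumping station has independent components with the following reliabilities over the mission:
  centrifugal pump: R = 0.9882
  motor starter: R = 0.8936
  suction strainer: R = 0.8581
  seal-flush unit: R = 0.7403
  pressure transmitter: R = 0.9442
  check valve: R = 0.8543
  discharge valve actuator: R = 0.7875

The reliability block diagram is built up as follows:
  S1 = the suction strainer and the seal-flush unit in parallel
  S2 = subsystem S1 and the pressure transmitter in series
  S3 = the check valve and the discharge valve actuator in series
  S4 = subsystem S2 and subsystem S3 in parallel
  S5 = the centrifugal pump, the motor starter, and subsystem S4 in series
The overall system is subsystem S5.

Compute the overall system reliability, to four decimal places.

0.8569

Parallel (suction strainer and seal-flush unit): 1 − (1 − 0.858100)(1 − 0.740300) = 0.963149
Series ([0.963149] and pressure transmitter): 0.963149 × 0.944200 = 0.909405
Series (check valve and discharge valve actuator): 0.854300 × 0.787500 = 0.672761
Parallel ([0.909405] and [0.672761]): 1 − (1 − 0.909405)(1 − 0.672761) = 0.970354
Series (centrifugal pump, motor starter, and [0.970354]): 0.988200 × 0.893600 × 0.970354 = 0.8569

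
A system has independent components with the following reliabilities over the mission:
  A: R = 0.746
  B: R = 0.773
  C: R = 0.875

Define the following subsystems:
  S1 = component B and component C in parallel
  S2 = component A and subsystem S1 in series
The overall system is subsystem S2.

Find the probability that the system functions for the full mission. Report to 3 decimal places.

Parallel (B and C): 1 − (1 − 0.77300)(1 − 0.87500) = 0.97163
Series (A and [0.97163]): 0.74600 × 0.97163 = 0.725

0.725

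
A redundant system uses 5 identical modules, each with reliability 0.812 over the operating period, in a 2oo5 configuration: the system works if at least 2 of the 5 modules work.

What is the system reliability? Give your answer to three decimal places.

0.995

R = Σ_{i=2}^{5} C(5,i) p^i (1−p)^{5−i} with p = 0.812
C(5,2)·0.812^2·0.188^3 = 0.04381
C(5,3)·0.812^3·0.188^2 = 0.18923
C(5,4)·0.812^4·0.188^1 = 0.40865
C(5,5)·0.812^5·0.188^0 = 0.35300
Sum = 0.995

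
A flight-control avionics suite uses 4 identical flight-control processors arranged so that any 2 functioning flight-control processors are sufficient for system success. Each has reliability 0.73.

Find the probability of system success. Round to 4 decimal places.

0.9372

R = Σ_{i=2}^{4} C(4,i) p^i (1−p)^{4−i} with p = 0.73
C(4,2)·0.73^2·0.27^2 = 0.233090
C(4,3)·0.73^3·0.27^1 = 0.420138
C(4,4)·0.73^4·0.27^0 = 0.283982
Sum = 0.9372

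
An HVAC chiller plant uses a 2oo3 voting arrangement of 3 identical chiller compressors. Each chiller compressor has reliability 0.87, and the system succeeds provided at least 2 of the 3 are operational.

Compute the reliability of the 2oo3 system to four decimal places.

R = Σ_{i=2}^{3} C(3,i) p^i (1−p)^{3−i} with p = 0.87
C(3,2)·0.87^2·0.13^1 = 0.295191
C(3,3)·0.87^3·0.13^0 = 0.658503
Sum = 0.9537

0.9537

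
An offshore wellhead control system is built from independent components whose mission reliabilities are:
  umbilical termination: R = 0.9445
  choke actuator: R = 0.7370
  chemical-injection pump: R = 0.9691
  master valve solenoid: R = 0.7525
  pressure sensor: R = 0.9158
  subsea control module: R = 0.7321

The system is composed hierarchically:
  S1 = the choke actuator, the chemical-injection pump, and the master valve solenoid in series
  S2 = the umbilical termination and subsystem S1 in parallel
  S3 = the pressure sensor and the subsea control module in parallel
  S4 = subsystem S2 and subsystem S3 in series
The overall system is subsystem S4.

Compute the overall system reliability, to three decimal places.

Series (choke actuator, chemical-injection pump, and master valve solenoid): 0.73700 × 0.96910 × 0.75250 = 0.53746
Parallel (umbilical termination and [0.53746]): 1 − (1 − 0.94450)(1 − 0.53746) = 0.97433
Parallel (pressure sensor and subsea control module): 1 − (1 − 0.91580)(1 − 0.73210) = 0.97744
Series ([0.97433] and [0.97744]): 0.97433 × 0.97744 = 0.952

0.952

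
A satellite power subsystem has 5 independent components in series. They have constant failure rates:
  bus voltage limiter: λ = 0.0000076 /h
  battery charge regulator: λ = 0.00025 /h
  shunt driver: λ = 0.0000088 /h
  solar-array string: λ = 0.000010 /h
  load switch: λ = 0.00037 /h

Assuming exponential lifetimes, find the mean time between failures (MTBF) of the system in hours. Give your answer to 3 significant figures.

Series of exponential components: λ_sys = Σ λ_i
λ_sys = 0.0000076 + 0.00025 + 0.0000088 + 0.000010 + 0.00037 = 6.4640e-04 /h
MTBF = 1 / λ_sys = 1550 h

1550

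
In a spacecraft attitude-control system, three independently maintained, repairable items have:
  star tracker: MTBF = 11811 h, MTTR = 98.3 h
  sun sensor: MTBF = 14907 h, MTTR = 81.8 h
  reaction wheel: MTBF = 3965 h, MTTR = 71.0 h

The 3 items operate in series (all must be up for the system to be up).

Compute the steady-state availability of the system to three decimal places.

0.969

A(star tracker) = MTBF/(MTBF+MTTR) = 11811/(11811+98.3) = 0.991746
A(sun sensor) = MTBF/(MTBF+MTTR) = 14907/(14907+81.8) = 0.994543
A(reaction wheel) = MTBF/(MTBF+MTTR) = 3965/(3965+71.0) = 0.982408
Series availability: 0.991746 × 0.994543 × 0.982408 = 0.969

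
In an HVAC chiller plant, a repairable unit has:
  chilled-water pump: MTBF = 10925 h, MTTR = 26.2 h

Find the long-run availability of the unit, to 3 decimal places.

A(chilled-water pump) = MTBF/(MTBF+MTTR) = 10925/(10925+26.2) = 0.998

0.998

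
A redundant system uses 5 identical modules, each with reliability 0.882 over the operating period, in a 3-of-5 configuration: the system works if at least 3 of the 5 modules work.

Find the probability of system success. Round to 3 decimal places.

0.986

R = Σ_{i=3}^{5} C(5,i) p^i (1−p)^{5−i} with p = 0.882
C(5,3)·0.882^3·0.118^2 = 0.09554
C(5,4)·0.882^4·0.118^1 = 0.35705
C(5,5)·0.882^5·0.118^0 = 0.53376
Sum = 0.986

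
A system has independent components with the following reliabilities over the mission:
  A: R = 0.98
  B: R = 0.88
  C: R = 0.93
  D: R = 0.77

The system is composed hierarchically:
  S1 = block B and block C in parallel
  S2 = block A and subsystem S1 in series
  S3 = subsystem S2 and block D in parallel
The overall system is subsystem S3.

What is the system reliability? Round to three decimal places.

0.994

Parallel (B and C): 1 − (1 − 0.88000)(1 − 0.93000) = 0.99160
Series (A and [0.99160]): 0.98000 × 0.99160 = 0.97177
Parallel ([0.97177] and D): 1 − (1 − 0.97177)(1 − 0.77000) = 0.994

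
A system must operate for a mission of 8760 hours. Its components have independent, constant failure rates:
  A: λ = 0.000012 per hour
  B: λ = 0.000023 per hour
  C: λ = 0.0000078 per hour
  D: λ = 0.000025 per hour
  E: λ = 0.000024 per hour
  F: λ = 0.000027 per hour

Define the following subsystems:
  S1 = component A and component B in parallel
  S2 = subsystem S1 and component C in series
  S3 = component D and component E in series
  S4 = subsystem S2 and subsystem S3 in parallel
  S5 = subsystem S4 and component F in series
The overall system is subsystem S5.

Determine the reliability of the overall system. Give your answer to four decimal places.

0.7665

R(A) = exp(−0.000012 × 8760) = 0.900216
R(B) = exp(−0.000023 × 8760) = 0.817520
R(C) = exp(−0.0000078 × 8760) = 0.933954
R(D) = exp(−0.000025 × 8760) = 0.803322
R(E) = exp(−0.000024 × 8760) = 0.810390
R(F) = exp(−0.000027 × 8760) = 0.789370
Parallel (A and B): 1 − (1 − 0.900216)(1 − 0.817520) = 0.981791
Series ([0.981791] and C): 0.981791 × 0.933954 = 0.916948
Series (D and E): 0.803322 × 0.810390 = 0.651004
Parallel ([0.916948] and [0.651004]): 1 − (1 − 0.916948)(1 − 0.651004) = 0.971015
Series ([0.971015] and F): 0.971015 × 0.789370 = 0.7665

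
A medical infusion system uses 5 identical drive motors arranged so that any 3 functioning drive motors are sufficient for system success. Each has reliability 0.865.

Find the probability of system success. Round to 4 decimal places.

0.9801

R = Σ_{i=3}^{5} C(5,i) p^i (1−p)^{5−i} with p = 0.865
C(5,3)·0.865^3·0.135^2 = 0.117955
C(5,4)·0.865^4·0.135^1 = 0.377892
C(5,5)·0.865^5·0.135^0 = 0.484262
Sum = 0.9801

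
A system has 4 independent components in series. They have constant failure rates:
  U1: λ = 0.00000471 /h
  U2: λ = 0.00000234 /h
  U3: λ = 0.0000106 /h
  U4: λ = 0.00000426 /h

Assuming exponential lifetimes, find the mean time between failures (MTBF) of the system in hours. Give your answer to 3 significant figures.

Series of exponential components: λ_sys = Σ λ_i
λ_sys = 0.00000471 + 0.00000234 + 0.0000106 + 0.00000426 = 2.1910e-05 /h
MTBF = 1 / λ_sys = 45600 h

45600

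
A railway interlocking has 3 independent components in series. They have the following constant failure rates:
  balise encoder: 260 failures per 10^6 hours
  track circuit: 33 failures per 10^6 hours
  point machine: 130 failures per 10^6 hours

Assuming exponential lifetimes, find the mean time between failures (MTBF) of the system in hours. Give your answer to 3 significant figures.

Series of exponential components: λ_sys = Σ λ_i
λ_sys = 0.00026 + 0.000033 + 0.00013 = 4.2300e-04 /h
MTBF = 1 / λ_sys = 2360 h

2360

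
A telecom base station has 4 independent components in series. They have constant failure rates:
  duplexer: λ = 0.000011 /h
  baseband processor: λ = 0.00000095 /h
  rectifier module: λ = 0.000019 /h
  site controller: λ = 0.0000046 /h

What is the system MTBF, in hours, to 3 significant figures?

28100

Series of exponential components: λ_sys = Σ λ_i
λ_sys = 0.000011 + 0.00000095 + 0.000019 + 0.0000046 = 3.5550e-05 /h
MTBF = 1 / λ_sys = 28100 h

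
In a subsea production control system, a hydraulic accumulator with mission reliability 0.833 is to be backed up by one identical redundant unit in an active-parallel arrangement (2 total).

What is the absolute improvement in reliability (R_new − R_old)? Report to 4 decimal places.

0.1391

R_before = 0.833
R_after = 1 − (1 − 0.833)^2 = 0.9721
ΔR = 0.9721 − 0.833 = 0.1391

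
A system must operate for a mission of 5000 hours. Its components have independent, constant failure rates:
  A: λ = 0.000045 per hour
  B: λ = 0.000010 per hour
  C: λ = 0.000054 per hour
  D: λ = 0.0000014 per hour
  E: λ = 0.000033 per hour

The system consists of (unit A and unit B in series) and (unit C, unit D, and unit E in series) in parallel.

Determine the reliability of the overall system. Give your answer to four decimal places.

0.9141

R(A) = exp(−0.000045 × 5000) = 0.798516
R(B) = exp(−0.000010 × 5000) = 0.951229
R(C) = exp(−0.000054 × 5000) = 0.763379
R(D) = exp(−0.0000014 × 5000) = 0.993024
R(E) = exp(−0.000033 × 5000) = 0.847894
Series (A and B): 0.798516 × 0.951229 = 0.759572
Series (C, D, and E): 0.763379 × 0.993024 × 0.847894 = 0.642749
Parallel ([0.759572] and [0.642749]): 1 − (1 − 0.759572)(1 − 0.642749) = 0.9141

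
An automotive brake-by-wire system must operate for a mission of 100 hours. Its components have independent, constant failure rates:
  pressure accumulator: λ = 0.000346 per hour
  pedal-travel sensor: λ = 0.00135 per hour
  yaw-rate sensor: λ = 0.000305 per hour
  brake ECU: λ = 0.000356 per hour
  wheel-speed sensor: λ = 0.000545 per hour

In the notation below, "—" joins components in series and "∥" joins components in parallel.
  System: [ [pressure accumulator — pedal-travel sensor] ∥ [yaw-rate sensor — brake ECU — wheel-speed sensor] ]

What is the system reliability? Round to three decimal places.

R(pressure accumulator) = exp(−0.000346 × 100) = 0.96599
R(pedal-travel sensor) = exp(−0.00135 × 100) = 0.87372
R(yaw-rate sensor) = exp(−0.000305 × 100) = 0.96996
R(brake ECU) = exp(−0.000356 × 100) = 0.96503
R(wheel-speed sensor) = exp(−0.000545 × 100) = 0.94696
Series (pressure accumulator and pedal-travel sensor): 0.96599 × 0.87372 = 0.84400
Series (yaw-rate sensor, brake ECU, and wheel-speed sensor): 0.96996 × 0.96503 × 0.94696 = 0.88639
Parallel ([0.84400] and [0.88639]): 1 − (1 − 0.84400)(1 − 0.88639) = 0.982

0.982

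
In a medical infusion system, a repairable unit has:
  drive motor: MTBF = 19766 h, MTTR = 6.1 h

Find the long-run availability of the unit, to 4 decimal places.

A(drive motor) = MTBF/(MTBF+MTTR) = 19766/(19766+6.1) = 0.9997

0.9997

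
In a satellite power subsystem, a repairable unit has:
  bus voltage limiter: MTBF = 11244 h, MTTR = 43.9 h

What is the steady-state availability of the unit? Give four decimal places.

A(bus voltage limiter) = MTBF/(MTBF+MTTR) = 11244/(11244+43.9) = 0.9961

0.9961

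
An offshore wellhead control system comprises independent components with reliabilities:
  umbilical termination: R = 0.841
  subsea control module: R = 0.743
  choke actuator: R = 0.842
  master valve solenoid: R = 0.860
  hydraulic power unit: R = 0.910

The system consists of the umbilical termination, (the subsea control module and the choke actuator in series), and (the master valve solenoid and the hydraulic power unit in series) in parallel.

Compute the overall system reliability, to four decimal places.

0.9871

Series (subsea control module and choke actuator): 0.743000 × 0.842000 = 0.625606
Series (master valve solenoid and hydraulic power unit): 0.860000 × 0.910000 = 0.782600
Parallel (umbilical termination, [0.625606], and [0.782600]): 1 − (1 − 0.841000)(1 − 0.625606)(1 − 0.782600) = 0.9871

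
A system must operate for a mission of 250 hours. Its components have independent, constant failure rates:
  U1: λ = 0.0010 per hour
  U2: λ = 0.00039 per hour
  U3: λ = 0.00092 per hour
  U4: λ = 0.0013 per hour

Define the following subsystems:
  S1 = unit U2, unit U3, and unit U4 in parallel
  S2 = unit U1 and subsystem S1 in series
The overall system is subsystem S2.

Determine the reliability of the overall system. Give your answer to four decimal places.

0.7747

R(U1) = exp(−0.0010 × 250) = 0.778801
R(U2) = exp(−0.00039 × 250) = 0.907102
R(U3) = exp(−0.00092 × 250) = 0.794534
R(U4) = exp(−0.0013 × 250) = 0.722527
Parallel (U2, U3, and U4): 1 − (1 − 0.907102)(1 − 0.794534)(1 − 0.722527) = 0.994704
Series (U1 and [0.994704]): 0.778801 × 0.994704 = 0.7747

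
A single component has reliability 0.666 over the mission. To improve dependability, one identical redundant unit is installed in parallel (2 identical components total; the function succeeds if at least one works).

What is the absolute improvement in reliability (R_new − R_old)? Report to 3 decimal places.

R_before = 0.666
R_after = 1 − (1 − 0.666)^2 = 0.888
ΔR = 0.888 − 0.666 = 0.222

0.222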